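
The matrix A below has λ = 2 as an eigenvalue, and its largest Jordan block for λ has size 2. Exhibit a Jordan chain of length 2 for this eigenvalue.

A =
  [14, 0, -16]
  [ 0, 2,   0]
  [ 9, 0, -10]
A Jordan chain for λ = 2 of length 2:
v_1 = (12, 0, 9)ᵀ
v_2 = (1, 0, 0)ᵀ

Let N = A − (2)·I. We want v_2 with N^2 v_2 = 0 but N^1 v_2 ≠ 0; then v_{j-1} := N · v_j for j = 2, …, 2.

Pick v_2 = (1, 0, 0)ᵀ.
Then v_1 = N · v_2 = (12, 0, 9)ᵀ.

Sanity check: (A − (2)·I) v_1 = (0, 0, 0)ᵀ = 0. ✓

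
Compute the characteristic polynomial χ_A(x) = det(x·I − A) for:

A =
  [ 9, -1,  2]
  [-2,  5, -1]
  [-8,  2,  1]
x^3 - 15*x^2 + 75*x - 125

Expanding det(x·I − A) (e.g. by cofactor expansion or by noting that A is similar to its Jordan form J, which has the same characteristic polynomial as A) gives
  χ_A(x) = x^3 - 15*x^2 + 75*x - 125
which factors as (x - 5)^3. The eigenvalues (with algebraic multiplicities) are λ = 5 with multiplicity 3.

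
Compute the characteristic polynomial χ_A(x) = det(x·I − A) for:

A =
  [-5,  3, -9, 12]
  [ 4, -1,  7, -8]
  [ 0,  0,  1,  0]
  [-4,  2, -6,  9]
x^4 - 4*x^3 + 6*x^2 - 4*x + 1

Expanding det(x·I − A) (e.g. by cofactor expansion or by noting that A is similar to its Jordan form J, which has the same characteristic polynomial as A) gives
  χ_A(x) = x^4 - 4*x^3 + 6*x^2 - 4*x + 1
which factors as (x - 1)^4. The eigenvalues (with algebraic multiplicities) are λ = 1 with multiplicity 4.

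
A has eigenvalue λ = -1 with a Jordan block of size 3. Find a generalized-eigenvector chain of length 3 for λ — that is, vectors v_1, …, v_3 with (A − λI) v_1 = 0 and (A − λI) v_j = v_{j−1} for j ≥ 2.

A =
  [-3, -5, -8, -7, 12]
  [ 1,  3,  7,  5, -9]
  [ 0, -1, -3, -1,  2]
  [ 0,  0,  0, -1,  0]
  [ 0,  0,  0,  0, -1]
A Jordan chain for λ = -1 of length 3:
v_1 = (-1, 2, -1, 0, 0)ᵀ
v_2 = (-2, 1, 0, 0, 0)ᵀ
v_3 = (1, 0, 0, 0, 0)ᵀ

Let N = A − (-1)·I. We want v_3 with N^3 v_3 = 0 but N^2 v_3 ≠ 0; then v_{j-1} := N · v_j for j = 3, …, 2.

Pick v_3 = (1, 0, 0, 0, 0)ᵀ.
Then v_2 = N · v_3 = (-2, 1, 0, 0, 0)ᵀ.
Then v_1 = N · v_2 = (-1, 2, -1, 0, 0)ᵀ.

Sanity check: (A − (-1)·I) v_1 = (0, 0, 0, 0, 0)ᵀ = 0. ✓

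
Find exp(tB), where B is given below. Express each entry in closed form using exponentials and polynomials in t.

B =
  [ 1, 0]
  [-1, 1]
e^{tB} =
  [exp(t), 0]
  [-t*exp(t), exp(t)]

Strategy: write B = P · J · P⁻¹ where J is a Jordan canonical form, so e^{tB} = P · e^{tJ} · P⁻¹, and e^{tJ} can be computed block-by-block.

B has Jordan form
J =
  [1, 1]
  [0, 1]
(up to reordering of blocks).

Per-block formulas:
  For a 2×2 Jordan block J_2(1): exp(t · J_2(1)) = e^(1t)·(I + t·N), where N is the 2×2 nilpotent shift.

After assembling e^{tJ} and conjugating by P, we get:

e^{tB} =
  [exp(t), 0]
  [-t*exp(t), exp(t)]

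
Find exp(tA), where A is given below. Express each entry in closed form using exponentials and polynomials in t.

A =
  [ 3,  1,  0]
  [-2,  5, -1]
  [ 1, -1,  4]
e^{tA} =
  [-t^2*exp(4*t)/2 - t*exp(4*t) + exp(4*t), t*exp(4*t), -t^2*exp(4*t)/2]
  [-t^2*exp(4*t)/2 - 2*t*exp(4*t), t*exp(4*t) + exp(4*t), -t^2*exp(4*t)/2 - t*exp(4*t)]
  [t^2*exp(4*t)/2 + t*exp(4*t), -t*exp(4*t), t^2*exp(4*t)/2 + exp(4*t)]

Strategy: write A = P · J · P⁻¹ where J is a Jordan canonical form, so e^{tA} = P · e^{tJ} · P⁻¹, and e^{tJ} can be computed block-by-block.

A has Jordan form
J =
  [4, 1, 0]
  [0, 4, 1]
  [0, 0, 4]
(up to reordering of blocks).

Per-block formulas:
  For a 3×3 Jordan block J_3(4): exp(t · J_3(4)) = e^(4t)·(I + t·N + (t^2/2)·N^2), where N is the 3×3 nilpotent shift.

After assembling e^{tJ} and conjugating by P, we get:

e^{tA} =
  [-t^2*exp(4*t)/2 - t*exp(4*t) + exp(4*t), t*exp(4*t), -t^2*exp(4*t)/2]
  [-t^2*exp(4*t)/2 - 2*t*exp(4*t), t*exp(4*t) + exp(4*t), -t^2*exp(4*t)/2 - t*exp(4*t)]
  [t^2*exp(4*t)/2 + t*exp(4*t), -t*exp(4*t), t^2*exp(4*t)/2 + exp(4*t)]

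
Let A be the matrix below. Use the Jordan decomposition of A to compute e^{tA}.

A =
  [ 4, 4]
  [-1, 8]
e^{tA} =
  [-2*t*exp(6*t) + exp(6*t), 4*t*exp(6*t)]
  [-t*exp(6*t), 2*t*exp(6*t) + exp(6*t)]

Strategy: write A = P · J · P⁻¹ where J is a Jordan canonical form, so e^{tA} = P · e^{tJ} · P⁻¹, and e^{tJ} can be computed block-by-block.

A has Jordan form
J =
  [6, 1]
  [0, 6]
(up to reordering of blocks).

Per-block formulas:
  For a 2×2 Jordan block J_2(6): exp(t · J_2(6)) = e^(6t)·(I + t·N), where N is the 2×2 nilpotent shift.

After assembling e^{tJ} and conjugating by P, we get:

e^{tA} =
  [-2*t*exp(6*t) + exp(6*t), 4*t*exp(6*t)]
  [-t*exp(6*t), 2*t*exp(6*t) + exp(6*t)]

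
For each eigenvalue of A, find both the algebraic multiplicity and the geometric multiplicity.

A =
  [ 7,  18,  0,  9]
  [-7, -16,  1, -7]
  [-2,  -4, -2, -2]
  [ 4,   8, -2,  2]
λ = -3: alg = 1, geom = 1; λ = -2: alg = 3, geom = 2

Step 1 — factor the characteristic polynomial to read off the algebraic multiplicities:
  χ_A(x) = (x + 2)^3*(x + 3)

Step 2 — compute geometric multiplicities via the rank-nullity identity g(λ) = n − rank(A − λI):
  rank(A − (-3)·I) = 3, so dim ker(A − (-3)·I) = n − 3 = 1
  rank(A − (-2)·I) = 2, so dim ker(A − (-2)·I) = n − 2 = 2

Summary:
  λ = -3: algebraic multiplicity = 1, geometric multiplicity = 1
  λ = -2: algebraic multiplicity = 3, geometric multiplicity = 2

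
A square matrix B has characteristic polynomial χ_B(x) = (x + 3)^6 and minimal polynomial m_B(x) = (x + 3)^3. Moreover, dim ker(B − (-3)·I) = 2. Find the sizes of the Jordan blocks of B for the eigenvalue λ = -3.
Block sizes for λ = -3: [3, 3]

Step 1 — from the characteristic polynomial, algebraic multiplicity of λ = -3 is 6. From dim ker(B − (-3)·I) = 2, there are exactly 2 Jordan blocks for λ = -3.
Step 2 — from the minimal polynomial, the factor (x + 3)^3 tells us the largest block for λ = -3 has size 3.
Step 3 — with total size 6, 2 blocks, and largest block 3, the block sizes (in nonincreasing order) are [3, 3].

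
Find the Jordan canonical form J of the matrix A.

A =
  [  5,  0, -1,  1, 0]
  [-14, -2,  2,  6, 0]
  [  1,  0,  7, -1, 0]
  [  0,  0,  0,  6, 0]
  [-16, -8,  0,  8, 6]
J_1(-2) ⊕ J_2(6) ⊕ J_1(6) ⊕ J_1(6)

The characteristic polynomial is
  det(x·I − A) = x^5 - 22*x^4 + 168*x^3 - 432*x^2 - 432*x + 2592 = (x - 6)^4*(x + 2)

Eigenvalues and multiplicities (the geometric multiplicity of λ is n − rank(A − λI), which equals the number of Jordan blocks for λ):
  λ = -2: algebraic multiplicity = 1, geometric multiplicity = 1
  λ = 6: algebraic multiplicity = 4, geometric multiplicity = 3

Determining the block sizes for each eigenvalue:
  λ = -2: one block (gm = 1), so the single block has size am = 1 → block sizes [1]
  λ = 6: 3 blocks summing to 4 forces exactly one block of size 2 and the rest size 1 → block sizes [2, 1, 1]

Assembling the blocks gives a Jordan form
J =
  [-2, 0, 0, 0, 0]
  [ 0, 6, 1, 0, 0]
  [ 0, 0, 6, 0, 0]
  [ 0, 0, 0, 6, 0]
  [ 0, 0, 0, 0, 6]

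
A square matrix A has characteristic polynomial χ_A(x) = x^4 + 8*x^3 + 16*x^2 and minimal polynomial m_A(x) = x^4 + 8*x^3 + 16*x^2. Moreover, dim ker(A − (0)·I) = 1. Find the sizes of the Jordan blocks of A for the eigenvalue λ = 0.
Block sizes for λ = 0: [2]

Step 1 — from the characteristic polynomial, algebraic multiplicity of λ = 0 is 2. From dim ker(A − (0)·I) = 1, there are exactly 1 Jordan blocks for λ = 0.
Step 2 — from the minimal polynomial, the factor (x − 0)^2 tells us the largest block for λ = 0 has size 2.
Step 3 — with total size 2, 1 blocks, and largest block 2, the block sizes (in nonincreasing order) are [2].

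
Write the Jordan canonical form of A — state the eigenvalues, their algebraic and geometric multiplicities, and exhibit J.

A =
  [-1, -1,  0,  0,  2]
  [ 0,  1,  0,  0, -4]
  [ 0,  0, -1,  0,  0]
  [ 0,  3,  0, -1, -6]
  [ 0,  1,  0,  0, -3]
J_2(-1) ⊕ J_1(-1) ⊕ J_1(-1) ⊕ J_1(-1)

The characteristic polynomial is
  det(x·I − A) = x^5 + 5*x^4 + 10*x^3 + 10*x^2 + 5*x + 1 = (x + 1)^5

Eigenvalues and multiplicities (the geometric multiplicity of λ is n − rank(A − λI), which equals the number of Jordan blocks for λ):
  λ = -1: algebraic multiplicity = 5, geometric multiplicity = 4

Determining the block sizes for each eigenvalue:
  λ = -1: 4 blocks summing to 5 forces exactly one block of size 2 and the rest size 1 → block sizes [2, 1, 1, 1]

Assembling the blocks gives a Jordan form
J =
  [-1,  1,  0,  0,  0]
  [ 0, -1,  0,  0,  0]
  [ 0,  0, -1,  0,  0]
  [ 0,  0,  0, -1,  0]
  [ 0,  0,  0,  0, -1]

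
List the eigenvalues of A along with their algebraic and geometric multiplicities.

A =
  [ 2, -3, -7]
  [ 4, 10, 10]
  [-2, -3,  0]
λ = 4: alg = 3, geom = 1

Step 1 — factor the characteristic polynomial to read off the algebraic multiplicities:
  χ_A(x) = (x - 4)^3

Step 2 — compute geometric multiplicities via the rank-nullity identity g(λ) = n − rank(A − λI):
  rank(A − (4)·I) = 2, so dim ker(A − (4)·I) = n − 2 = 1

Summary:
  λ = 4: algebraic multiplicity = 3, geometric multiplicity = 1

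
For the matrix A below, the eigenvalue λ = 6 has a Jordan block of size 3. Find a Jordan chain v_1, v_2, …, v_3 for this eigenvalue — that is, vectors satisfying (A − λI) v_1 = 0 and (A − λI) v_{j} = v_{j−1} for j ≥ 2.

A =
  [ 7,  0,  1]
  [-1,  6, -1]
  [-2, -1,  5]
A Jordan chain for λ = 6 of length 3:
v_1 = (-1, 1, 1)ᵀ
v_2 = (1, -1, -2)ᵀ
v_3 = (1, 0, 0)ᵀ

Let N = A − (6)·I. We want v_3 with N^3 v_3 = 0 but N^2 v_3 ≠ 0; then v_{j-1} := N · v_j for j = 3, …, 2.

Pick v_3 = (1, 0, 0)ᵀ.
Then v_2 = N · v_3 = (1, -1, -2)ᵀ.
Then v_1 = N · v_2 = (-1, 1, 1)ᵀ.

Sanity check: (A − (6)·I) v_1 = (0, 0, 0)ᵀ = 0. ✓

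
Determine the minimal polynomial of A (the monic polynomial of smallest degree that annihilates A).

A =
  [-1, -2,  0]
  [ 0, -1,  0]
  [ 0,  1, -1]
x^2 + 2*x + 1

The characteristic polynomial is χ_A(x) = (x + 1)^3, so the eigenvalues are known. The minimal polynomial is
  m_A(x) = Π_λ (x − λ)^{k_λ}
where k_λ is the size of the *largest* Jordan block for λ (equivalently, the smallest k with (A − λI)^k v = 0 for every generalised eigenvector v of λ).

  λ = -1: largest Jordan block has size 2, contributing (x + 1)^2

So m_A(x) = (x + 1)^2 = x^2 + 2*x + 1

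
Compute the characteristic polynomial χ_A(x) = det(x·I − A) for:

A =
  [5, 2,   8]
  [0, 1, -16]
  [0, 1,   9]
x^3 - 15*x^2 + 75*x - 125

Expanding det(x·I − A) (e.g. by cofactor expansion or by noting that A is similar to its Jordan form J, which has the same characteristic polynomial as A) gives
  χ_A(x) = x^3 - 15*x^2 + 75*x - 125
which factors as (x - 5)^3. The eigenvalues (with algebraic multiplicities) are λ = 5 with multiplicity 3.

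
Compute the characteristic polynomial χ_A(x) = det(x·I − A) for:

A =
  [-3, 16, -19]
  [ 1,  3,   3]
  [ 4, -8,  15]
x^3 - 15*x^2 + 75*x - 125

Expanding det(x·I − A) (e.g. by cofactor expansion or by noting that A is similar to its Jordan form J, which has the same characteristic polynomial as A) gives
  χ_A(x) = x^3 - 15*x^2 + 75*x - 125
which factors as (x - 5)^3. The eigenvalues (with algebraic multiplicities) are λ = 5 with multiplicity 3.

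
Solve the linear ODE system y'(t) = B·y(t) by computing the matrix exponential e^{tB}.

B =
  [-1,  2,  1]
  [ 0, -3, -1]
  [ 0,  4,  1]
e^{tB} =
  [exp(-t), 2*t*exp(-t), t*exp(-t)]
  [0, -2*t*exp(-t) + exp(-t), -t*exp(-t)]
  [0, 4*t*exp(-t), 2*t*exp(-t) + exp(-t)]

Strategy: write B = P · J · P⁻¹ where J is a Jordan canonical form, so e^{tB} = P · e^{tJ} · P⁻¹, and e^{tJ} can be computed block-by-block.

B has Jordan form
J =
  [-1,  1,  0]
  [ 0, -1,  0]
  [ 0,  0, -1]
(up to reordering of blocks).

Per-block formulas:
  For a 2×2 Jordan block J_2(-1): exp(t · J_2(-1)) = e^(-1t)·(I + t·N), where N is the 2×2 nilpotent shift.
  For a 1×1 block at λ = -1: exp(t · [-1]) = [e^(-1t)].

After assembling e^{tJ} and conjugating by P, we get:

e^{tB} =
  [exp(-t), 2*t*exp(-t), t*exp(-t)]
  [0, -2*t*exp(-t) + exp(-t), -t*exp(-t)]
  [0, 4*t*exp(-t), 2*t*exp(-t) + exp(-t)]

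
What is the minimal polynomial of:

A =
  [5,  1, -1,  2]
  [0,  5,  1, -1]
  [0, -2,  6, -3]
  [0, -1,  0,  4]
x^3 - 15*x^2 + 75*x - 125

The characteristic polynomial is χ_A(x) = (x - 5)^4, so the eigenvalues are known. The minimal polynomial is
  m_A(x) = Π_λ (x − λ)^{k_λ}
where k_λ is the size of the *largest* Jordan block for λ (equivalently, the smallest k with (A − λI)^k v = 0 for every generalised eigenvector v of λ).

  λ = 5: largest Jordan block has size 3, contributing (x − 5)^3

So m_A(x) = (x - 5)^3 = x^3 - 15*x^2 + 75*x - 125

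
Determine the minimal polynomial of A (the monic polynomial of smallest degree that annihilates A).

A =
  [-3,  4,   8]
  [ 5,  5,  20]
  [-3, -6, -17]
x^2 + 10*x + 25

The characteristic polynomial is χ_A(x) = (x + 5)^3, so the eigenvalues are known. The minimal polynomial is
  m_A(x) = Π_λ (x − λ)^{k_λ}
where k_λ is the size of the *largest* Jordan block for λ (equivalently, the smallest k with (A − λI)^k v = 0 for every generalised eigenvector v of λ).

  λ = -5: largest Jordan block has size 2, contributing (x + 5)^2

So m_A(x) = (x + 5)^2 = x^2 + 10*x + 25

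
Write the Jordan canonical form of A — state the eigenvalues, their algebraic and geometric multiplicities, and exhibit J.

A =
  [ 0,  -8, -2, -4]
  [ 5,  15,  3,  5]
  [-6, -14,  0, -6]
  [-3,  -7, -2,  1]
J_3(4) ⊕ J_1(4)

The characteristic polynomial is
  det(x·I − A) = x^4 - 16*x^3 + 96*x^2 - 256*x + 256 = (x - 4)^4

Eigenvalues and multiplicities (the geometric multiplicity of λ is n − rank(A − λI), which equals the number of Jordan blocks for λ):
  λ = 4: algebraic multiplicity = 4, geometric multiplicity = 2

Determining the block sizes for each eigenvalue:
  λ = 4: with am = 4 and gm = 2, the partition is not yet determined (e.g. several partitions of 4 into 2 parts exist). Let N = A − (4)·I. Computing rank(N^1) = 2, rank(N^2) = 1, rank(N^3) = 0; the number of blocks of size ≥ j is rank(N^{j−1}) − rank(N^j), giving [2, 1, 1]. So we have 1 block(s) of size 3, 1 block(s) of size 1 → block sizes [3, 1]

Assembling the blocks gives a Jordan form
J =
  [4, 1, 0, 0]
  [0, 4, 1, 0]
  [0, 0, 4, 0]
  [0, 0, 0, 4]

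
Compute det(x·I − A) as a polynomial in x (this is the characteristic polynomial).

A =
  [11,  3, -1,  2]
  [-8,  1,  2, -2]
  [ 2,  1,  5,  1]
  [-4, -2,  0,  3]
x^4 - 20*x^3 + 150*x^2 - 500*x + 625

Expanding det(x·I − A) (e.g. by cofactor expansion or by noting that A is similar to its Jordan form J, which has the same characteristic polynomial as A) gives
  χ_A(x) = x^4 - 20*x^3 + 150*x^2 - 500*x + 625
which factors as (x - 5)^4. The eigenvalues (with algebraic multiplicities) are λ = 5 with multiplicity 4.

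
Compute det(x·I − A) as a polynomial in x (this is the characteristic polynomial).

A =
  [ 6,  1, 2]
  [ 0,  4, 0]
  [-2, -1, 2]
x^3 - 12*x^2 + 48*x - 64

Expanding det(x·I − A) (e.g. by cofactor expansion or by noting that A is similar to its Jordan form J, which has the same characteristic polynomial as A) gives
  χ_A(x) = x^3 - 12*x^2 + 48*x - 64
which factors as (x - 4)^3. The eigenvalues (with algebraic multiplicities) are λ = 4 with multiplicity 3.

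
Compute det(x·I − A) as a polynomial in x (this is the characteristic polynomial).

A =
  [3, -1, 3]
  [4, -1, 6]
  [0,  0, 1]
x^3 - 3*x^2 + 3*x - 1

Expanding det(x·I − A) (e.g. by cofactor expansion or by noting that A is similar to its Jordan form J, which has the same characteristic polynomial as A) gives
  χ_A(x) = x^3 - 3*x^2 + 3*x - 1
which factors as (x - 1)^3. The eigenvalues (with algebraic multiplicities) are λ = 1 with multiplicity 3.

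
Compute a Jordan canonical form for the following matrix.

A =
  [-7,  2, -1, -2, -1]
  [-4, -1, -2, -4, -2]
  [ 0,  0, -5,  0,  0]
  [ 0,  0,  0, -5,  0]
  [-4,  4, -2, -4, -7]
J_2(-5) ⊕ J_1(-5) ⊕ J_1(-5) ⊕ J_1(-5)

The characteristic polynomial is
  det(x·I − A) = x^5 + 25*x^4 + 250*x^3 + 1250*x^2 + 3125*x + 3125 = (x + 5)^5

Eigenvalues and multiplicities (the geometric multiplicity of λ is n − rank(A − λI), which equals the number of Jordan blocks for λ):
  λ = -5: algebraic multiplicity = 5, geometric multiplicity = 4

Determining the block sizes for each eigenvalue:
  λ = -5: 4 blocks summing to 5 forces exactly one block of size 2 and the rest size 1 → block sizes [2, 1, 1, 1]

Assembling the blocks gives a Jordan form
J =
  [-5,  1,  0,  0,  0]
  [ 0, -5,  0,  0,  0]
  [ 0,  0, -5,  0,  0]
  [ 0,  0,  0, -5,  0]
  [ 0,  0,  0,  0, -5]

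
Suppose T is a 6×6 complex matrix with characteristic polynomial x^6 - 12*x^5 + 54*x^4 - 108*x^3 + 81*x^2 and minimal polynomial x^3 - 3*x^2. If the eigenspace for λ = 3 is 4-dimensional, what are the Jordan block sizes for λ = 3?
Block sizes for λ = 3: [1, 1, 1, 1]

Step 1 — from the characteristic polynomial, algebraic multiplicity of λ = 3 is 4. From dim ker(T − (3)·I) = 4, there are exactly 4 Jordan blocks for λ = 3.
Step 2 — from the minimal polynomial, the factor (x − 3) tells us the largest block for λ = 3 has size 1.
Step 3 — with total size 4, 4 blocks, and largest block 1, the block sizes (in nonincreasing order) are [1, 1, 1, 1].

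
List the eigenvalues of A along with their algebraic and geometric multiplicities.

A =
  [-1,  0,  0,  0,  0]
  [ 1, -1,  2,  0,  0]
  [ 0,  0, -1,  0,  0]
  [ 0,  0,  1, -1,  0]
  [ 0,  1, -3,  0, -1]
λ = -1: alg = 5, geom = 2

Step 1 — factor the characteristic polynomial to read off the algebraic multiplicities:
  χ_A(x) = (x + 1)^5

Step 2 — compute geometric multiplicities via the rank-nullity identity g(λ) = n − rank(A − λI):
  rank(A − (-1)·I) = 3, so dim ker(A − (-1)·I) = n − 3 = 2

Summary:
  λ = -1: algebraic multiplicity = 5, geometric multiplicity = 2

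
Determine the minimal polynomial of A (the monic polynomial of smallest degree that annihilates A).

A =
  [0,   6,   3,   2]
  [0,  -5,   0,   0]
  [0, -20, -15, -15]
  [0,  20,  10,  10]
x^3 + 5*x^2

The characteristic polynomial is χ_A(x) = x^2*(x + 5)^2, so the eigenvalues are known. The minimal polynomial is
  m_A(x) = Π_λ (x − λ)^{k_λ}
where k_λ is the size of the *largest* Jordan block for λ (equivalently, the smallest k with (A − λI)^k v = 0 for every generalised eigenvector v of λ).

  λ = -5: largest Jordan block has size 1, contributing (x + 5)
  λ = 0: largest Jordan block has size 2, contributing (x − 0)^2

So m_A(x) = x^2*(x + 5) = x^3 + 5*x^2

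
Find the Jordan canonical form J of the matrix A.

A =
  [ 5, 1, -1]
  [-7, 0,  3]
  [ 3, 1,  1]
J_3(2)

The characteristic polynomial is
  det(x·I − A) = x^3 - 6*x^2 + 12*x - 8 = (x - 2)^3

Eigenvalues and multiplicities (the geometric multiplicity of λ is n − rank(A − λI), which equals the number of Jordan blocks for λ):
  λ = 2: algebraic multiplicity = 3, geometric multiplicity = 1

Determining the block sizes for each eigenvalue:
  λ = 2: one block (gm = 1), so the single block has size am = 3 → block sizes [3]

Assembling the blocks gives a Jordan form
J =
  [2, 1, 0]
  [0, 2, 1]
  [0, 0, 2]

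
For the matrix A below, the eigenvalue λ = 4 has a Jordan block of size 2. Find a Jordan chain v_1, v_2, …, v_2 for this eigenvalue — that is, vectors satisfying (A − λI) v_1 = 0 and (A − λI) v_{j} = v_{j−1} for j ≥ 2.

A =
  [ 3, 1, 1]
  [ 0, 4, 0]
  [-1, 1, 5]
A Jordan chain for λ = 4 of length 2:
v_1 = (-1, 0, -1)ᵀ
v_2 = (1, 0, 0)ᵀ

Let N = A − (4)·I. We want v_2 with N^2 v_2 = 0 but N^1 v_2 ≠ 0; then v_{j-1} := N · v_j for j = 2, …, 2.

Pick v_2 = (1, 0, 0)ᵀ.
Then v_1 = N · v_2 = (-1, 0, -1)ᵀ.

Sanity check: (A − (4)·I) v_1 = (0, 0, 0)ᵀ = 0. ✓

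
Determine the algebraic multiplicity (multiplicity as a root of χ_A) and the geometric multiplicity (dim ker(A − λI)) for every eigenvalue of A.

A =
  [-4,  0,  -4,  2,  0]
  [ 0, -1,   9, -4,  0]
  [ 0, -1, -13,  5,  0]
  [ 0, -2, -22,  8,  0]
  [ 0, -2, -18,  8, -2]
λ = -4: alg = 1, geom = 1; λ = -2: alg = 4, geom = 2

Step 1 — factor the characteristic polynomial to read off the algebraic multiplicities:
  χ_A(x) = (x + 2)^4*(x + 4)

Step 2 — compute geometric multiplicities via the rank-nullity identity g(λ) = n − rank(A − λI):
  rank(A − (-4)·I) = 4, so dim ker(A − (-4)·I) = n − 4 = 1
  rank(A − (-2)·I) = 3, so dim ker(A − (-2)·I) = n − 3 = 2

Summary:
  λ = -4: algebraic multiplicity = 1, geometric multiplicity = 1
  λ = -2: algebraic multiplicity = 4, geometric multiplicity = 2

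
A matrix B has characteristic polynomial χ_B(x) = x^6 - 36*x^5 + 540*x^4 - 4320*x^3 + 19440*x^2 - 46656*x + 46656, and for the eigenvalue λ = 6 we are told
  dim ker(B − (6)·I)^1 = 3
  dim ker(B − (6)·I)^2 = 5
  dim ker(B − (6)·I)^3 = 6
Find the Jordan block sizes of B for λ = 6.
Block sizes for λ = 6: [3, 2, 1]

From the dimensions of kernels of powers, the number of Jordan blocks of size at least j is d_j − d_{j−1} where d_j = dim ker(N^j) (with d_0 = 0). Computing the differences gives [3, 2, 1].
The number of blocks of size exactly k is (#blocks of size ≥ k) − (#blocks of size ≥ k + 1), so the partition is: 1 block(s) of size 1, 1 block(s) of size 2, 1 block(s) of size 3.
In nonincreasing order the block sizes are [3, 2, 1].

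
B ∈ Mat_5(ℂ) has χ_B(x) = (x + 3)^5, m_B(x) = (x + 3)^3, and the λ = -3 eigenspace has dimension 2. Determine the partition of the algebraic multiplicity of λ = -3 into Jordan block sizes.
Block sizes for λ = -3: [3, 2]

Step 1 — from the characteristic polynomial, algebraic multiplicity of λ = -3 is 5. From dim ker(B − (-3)·I) = 2, there are exactly 2 Jordan blocks for λ = -3.
Step 2 — from the minimal polynomial, the factor (x + 3)^3 tells us the largest block for λ = -3 has size 3.
Step 3 — with total size 5, 2 blocks, and largest block 3, the block sizes (in nonincreasing order) are [3, 2].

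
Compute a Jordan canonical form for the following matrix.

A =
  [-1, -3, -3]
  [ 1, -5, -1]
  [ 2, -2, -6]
J_2(-4) ⊕ J_1(-4)

The characteristic polynomial is
  det(x·I − A) = x^3 + 12*x^2 + 48*x + 64 = (x + 4)^3

Eigenvalues and multiplicities (the geometric multiplicity of λ is n − rank(A − λI), which equals the number of Jordan blocks for λ):
  λ = -4: algebraic multiplicity = 3, geometric multiplicity = 2

Determining the block sizes for each eigenvalue:
  λ = -4: 2 blocks summing to 3 forces exactly one block of size 2 and the rest size 1 → block sizes [2, 1]

Assembling the blocks gives a Jordan form
J =
  [-4,  1,  0]
  [ 0, -4,  0]
  [ 0,  0, -4]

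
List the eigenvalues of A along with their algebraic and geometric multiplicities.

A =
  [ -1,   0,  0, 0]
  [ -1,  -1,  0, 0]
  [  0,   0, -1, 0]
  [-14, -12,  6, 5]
λ = -1: alg = 3, geom = 2; λ = 5: alg = 1, geom = 1

Step 1 — factor the characteristic polynomial to read off the algebraic multiplicities:
  χ_A(x) = (x - 5)*(x + 1)^3

Step 2 — compute geometric multiplicities via the rank-nullity identity g(λ) = n − rank(A − λI):
  rank(A − (-1)·I) = 2, so dim ker(A − (-1)·I) = n − 2 = 2
  rank(A − (5)·I) = 3, so dim ker(A − (5)·I) = n − 3 = 1

Summary:
  λ = -1: algebraic multiplicity = 3, geometric multiplicity = 2
  λ = 5: algebraic multiplicity = 1, geometric multiplicity = 1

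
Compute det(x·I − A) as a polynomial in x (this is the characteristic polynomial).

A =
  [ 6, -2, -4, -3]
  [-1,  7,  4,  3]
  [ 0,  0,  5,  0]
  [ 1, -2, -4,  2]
x^4 - 20*x^3 + 150*x^2 - 500*x + 625

Expanding det(x·I − A) (e.g. by cofactor expansion or by noting that A is similar to its Jordan form J, which has the same characteristic polynomial as A) gives
  χ_A(x) = x^4 - 20*x^3 + 150*x^2 - 500*x + 625
which factors as (x - 5)^4. The eigenvalues (with algebraic multiplicities) are λ = 5 with multiplicity 4.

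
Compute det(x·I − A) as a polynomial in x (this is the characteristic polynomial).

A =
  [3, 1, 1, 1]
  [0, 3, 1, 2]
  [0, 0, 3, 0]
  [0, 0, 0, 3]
x^4 - 12*x^3 + 54*x^2 - 108*x + 81

Expanding det(x·I − A) (e.g. by cofactor expansion or by noting that A is similar to its Jordan form J, which has the same characteristic polynomial as A) gives
  χ_A(x) = x^4 - 12*x^3 + 54*x^2 - 108*x + 81
which factors as (x - 3)^4. The eigenvalues (with algebraic multiplicities) are λ = 3 with multiplicity 4.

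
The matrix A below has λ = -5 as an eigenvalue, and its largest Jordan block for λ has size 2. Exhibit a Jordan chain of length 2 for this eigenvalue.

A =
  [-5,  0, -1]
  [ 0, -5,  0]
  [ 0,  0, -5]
A Jordan chain for λ = -5 of length 2:
v_1 = (-1, 0, 0)ᵀ
v_2 = (0, 0, 1)ᵀ

Let N = A − (-5)·I. We want v_2 with N^2 v_2 = 0 but N^1 v_2 ≠ 0; then v_{j-1} := N · v_j for j = 2, …, 2.

Pick v_2 = (0, 0, 1)ᵀ.
Then v_1 = N · v_2 = (-1, 0, 0)ᵀ.

Sanity check: (A − (-5)·I) v_1 = (0, 0, 0)ᵀ = 0. ✓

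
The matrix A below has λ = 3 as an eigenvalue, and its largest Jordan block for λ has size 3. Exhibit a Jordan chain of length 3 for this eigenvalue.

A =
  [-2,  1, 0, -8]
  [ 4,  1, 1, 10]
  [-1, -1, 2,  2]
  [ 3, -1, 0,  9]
A Jordan chain for λ = 3 of length 3:
v_1 = (1, -3, 0, -1)ᵀ
v_2 = (1, -2, -1, -1)ᵀ
v_3 = (0, 1, 0, 0)ᵀ

Let N = A − (3)·I. We want v_3 with N^3 v_3 = 0 but N^2 v_3 ≠ 0; then v_{j-1} := N · v_j for j = 3, …, 2.

Pick v_3 = (0, 1, 0, 0)ᵀ.
Then v_2 = N · v_3 = (1, -2, -1, -1)ᵀ.
Then v_1 = N · v_2 = (1, -3, 0, -1)ᵀ.

Sanity check: (A − (3)·I) v_1 = (0, 0, 0, 0)ᵀ = 0. ✓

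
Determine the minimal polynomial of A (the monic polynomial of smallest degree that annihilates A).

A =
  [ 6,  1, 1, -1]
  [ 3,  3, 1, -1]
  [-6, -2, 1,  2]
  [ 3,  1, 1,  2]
x^3 - 9*x^2 + 27*x - 27

The characteristic polynomial is χ_A(x) = (x - 3)^4, so the eigenvalues are known. The minimal polynomial is
  m_A(x) = Π_λ (x − λ)^{k_λ}
where k_λ is the size of the *largest* Jordan block for λ (equivalently, the smallest k with (A − λI)^k v = 0 for every generalised eigenvector v of λ).

  λ = 3: largest Jordan block has size 3, contributing (x − 3)^3

So m_A(x) = (x - 3)^3 = x^3 - 9*x^2 + 27*x - 27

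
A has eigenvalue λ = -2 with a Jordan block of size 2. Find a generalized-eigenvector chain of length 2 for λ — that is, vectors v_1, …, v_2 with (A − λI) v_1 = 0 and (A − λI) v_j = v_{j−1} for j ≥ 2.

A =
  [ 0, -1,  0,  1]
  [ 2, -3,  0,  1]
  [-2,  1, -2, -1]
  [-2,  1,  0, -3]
A Jordan chain for λ = -2 of length 2:
v_1 = (2, 2, -2, -2)ᵀ
v_2 = (1, 0, 0, 0)ᵀ

Let N = A − (-2)·I. We want v_2 with N^2 v_2 = 0 but N^1 v_2 ≠ 0; then v_{j-1} := N · v_j for j = 2, …, 2.

Pick v_2 = (1, 0, 0, 0)ᵀ.
Then v_1 = N · v_2 = (2, 2, -2, -2)ᵀ.

Sanity check: (A − (-2)·I) v_1 = (0, 0, 0, 0)ᵀ = 0. ✓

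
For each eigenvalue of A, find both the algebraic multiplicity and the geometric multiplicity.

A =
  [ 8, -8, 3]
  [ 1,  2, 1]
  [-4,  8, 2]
λ = 4: alg = 3, geom = 1

Step 1 — factor the characteristic polynomial to read off the algebraic multiplicities:
  χ_A(x) = (x - 4)^3

Step 2 — compute geometric multiplicities via the rank-nullity identity g(λ) = n − rank(A − λI):
  rank(A − (4)·I) = 2, so dim ker(A − (4)·I) = n − 2 = 1

Summary:
  λ = 4: algebraic multiplicity = 3, geometric multiplicity = 1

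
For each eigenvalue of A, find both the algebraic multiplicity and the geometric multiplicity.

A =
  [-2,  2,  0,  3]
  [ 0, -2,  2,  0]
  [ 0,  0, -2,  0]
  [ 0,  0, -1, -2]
λ = -2: alg = 4, geom = 2

Step 1 — factor the characteristic polynomial to read off the algebraic multiplicities:
  χ_A(x) = (x + 2)^4

Step 2 — compute geometric multiplicities via the rank-nullity identity g(λ) = n − rank(A − λI):
  rank(A − (-2)·I) = 2, so dim ker(A − (-2)·I) = n − 2 = 2

Summary:
  λ = -2: algebraic multiplicity = 4, geometric multiplicity = 2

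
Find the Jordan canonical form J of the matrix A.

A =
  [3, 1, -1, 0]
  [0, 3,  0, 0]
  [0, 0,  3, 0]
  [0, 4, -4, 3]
J_2(3) ⊕ J_1(3) ⊕ J_1(3)

The characteristic polynomial is
  det(x·I − A) = x^4 - 12*x^3 + 54*x^2 - 108*x + 81 = (x - 3)^4

Eigenvalues and multiplicities (the geometric multiplicity of λ is n − rank(A − λI), which equals the number of Jordan blocks for λ):
  λ = 3: algebraic multiplicity = 4, geometric multiplicity = 3

Determining the block sizes for each eigenvalue:
  λ = 3: 3 blocks summing to 4 forces exactly one block of size 2 and the rest size 1 → block sizes [2, 1, 1]

Assembling the blocks gives a Jordan form
J =
  [3, 1, 0, 0]
  [0, 3, 0, 0]
  [0, 0, 3, 0]
  [0, 0, 0, 3]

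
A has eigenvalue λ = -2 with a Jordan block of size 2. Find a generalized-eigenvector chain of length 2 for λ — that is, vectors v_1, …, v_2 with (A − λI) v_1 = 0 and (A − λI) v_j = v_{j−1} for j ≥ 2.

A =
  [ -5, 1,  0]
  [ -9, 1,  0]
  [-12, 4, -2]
A Jordan chain for λ = -2 of length 2:
v_1 = (-3, -9, -12)ᵀ
v_2 = (1, 0, 0)ᵀ

Let N = A − (-2)·I. We want v_2 with N^2 v_2 = 0 but N^1 v_2 ≠ 0; then v_{j-1} := N · v_j for j = 2, …, 2.

Pick v_2 = (1, 0, 0)ᵀ.
Then v_1 = N · v_2 = (-3, -9, -12)ᵀ.

Sanity check: (A − (-2)·I) v_1 = (0, 0, 0)ᵀ = 0. ✓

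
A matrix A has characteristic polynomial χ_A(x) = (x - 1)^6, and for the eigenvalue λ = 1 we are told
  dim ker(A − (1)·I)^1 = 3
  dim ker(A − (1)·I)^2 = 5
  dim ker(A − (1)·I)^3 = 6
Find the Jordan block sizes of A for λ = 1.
Block sizes for λ = 1: [3, 2, 1]

From the dimensions of kernels of powers, the number of Jordan blocks of size at least j is d_j − d_{j−1} where d_j = dim ker(N^j) (with d_0 = 0). Computing the differences gives [3, 2, 1].
The number of blocks of size exactly k is (#blocks of size ≥ k) − (#blocks of size ≥ k + 1), so the partition is: 1 block(s) of size 1, 1 block(s) of size 2, 1 block(s) of size 3.
In nonincreasing order the block sizes are [3, 2, 1].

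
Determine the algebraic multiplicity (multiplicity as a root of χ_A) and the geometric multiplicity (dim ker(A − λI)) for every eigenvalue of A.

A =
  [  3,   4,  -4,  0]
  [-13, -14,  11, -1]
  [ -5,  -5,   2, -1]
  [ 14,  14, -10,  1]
λ = -5: alg = 1, geom = 1; λ = -1: alg = 3, geom = 2

Step 1 — factor the characteristic polynomial to read off the algebraic multiplicities:
  χ_A(x) = (x + 1)^3*(x + 5)

Step 2 — compute geometric multiplicities via the rank-nullity identity g(λ) = n − rank(A − λI):
  rank(A − (-5)·I) = 3, so dim ker(A − (-5)·I) = n − 3 = 1
  rank(A − (-1)·I) = 2, so dim ker(A − (-1)·I) = n − 2 = 2

Summary:
  λ = -5: algebraic multiplicity = 1, geometric multiplicity = 1
  λ = -1: algebraic multiplicity = 3, geometric multiplicity = 2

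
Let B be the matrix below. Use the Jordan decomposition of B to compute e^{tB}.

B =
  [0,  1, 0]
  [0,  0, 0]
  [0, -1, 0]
e^{tB} =
  [1, t, 0]
  [0, 1, 0]
  [0, -t, 1]

Strategy: write B = P · J · P⁻¹ where J is a Jordan canonical form, so e^{tB} = P · e^{tJ} · P⁻¹, and e^{tJ} can be computed block-by-block.

B has Jordan form
J =
  [0, 1, 0]
  [0, 0, 0]
  [0, 0, 0]
(up to reordering of blocks).

Per-block formulas:
  For a 1×1 block at λ = 0: exp(t · [0]) = [e^(0t)].
  For a 2×2 Jordan block J_2(0): exp(t · J_2(0)) = e^(0t)·(I + t·N), where N is the 2×2 nilpotent shift.

After assembling e^{tJ} and conjugating by P, we get:

e^{tB} =
  [1, t, 0]
  [0, 1, 0]
  [0, -t, 1]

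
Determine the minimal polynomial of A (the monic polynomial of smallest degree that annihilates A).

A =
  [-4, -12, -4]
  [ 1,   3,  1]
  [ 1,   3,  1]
x^2

The characteristic polynomial is χ_A(x) = x^3, so the eigenvalues are known. The minimal polynomial is
  m_A(x) = Π_λ (x − λ)^{k_λ}
where k_λ is the size of the *largest* Jordan block for λ (equivalently, the smallest k with (A − λI)^k v = 0 for every generalised eigenvector v of λ).

  λ = 0: largest Jordan block has size 2, contributing (x − 0)^2

So m_A(x) = x^2 = x^2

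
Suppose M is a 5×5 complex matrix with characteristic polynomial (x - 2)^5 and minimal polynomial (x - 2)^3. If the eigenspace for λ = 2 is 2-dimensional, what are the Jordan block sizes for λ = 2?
Block sizes for λ = 2: [3, 2]

Step 1 — from the characteristic polynomial, algebraic multiplicity of λ = 2 is 5. From dim ker(M − (2)·I) = 2, there are exactly 2 Jordan blocks for λ = 2.
Step 2 — from the minimal polynomial, the factor (x − 2)^3 tells us the largest block for λ = 2 has size 3.
Step 3 — with total size 5, 2 blocks, and largest block 3, the block sizes (in nonincreasing order) are [3, 2].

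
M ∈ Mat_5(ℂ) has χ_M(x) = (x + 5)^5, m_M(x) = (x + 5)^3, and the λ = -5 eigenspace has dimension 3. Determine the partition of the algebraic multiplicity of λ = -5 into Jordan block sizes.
Block sizes for λ = -5: [3, 1, 1]

Step 1 — from the characteristic polynomial, algebraic multiplicity of λ = -5 is 5. From dim ker(M − (-5)·I) = 3, there are exactly 3 Jordan blocks for λ = -5.
Step 2 — from the minimal polynomial, the factor (x + 5)^3 tells us the largest block for λ = -5 has size 3.
Step 3 — with total size 5, 3 blocks, and largest block 3, the block sizes (in nonincreasing order) are [3, 1, 1].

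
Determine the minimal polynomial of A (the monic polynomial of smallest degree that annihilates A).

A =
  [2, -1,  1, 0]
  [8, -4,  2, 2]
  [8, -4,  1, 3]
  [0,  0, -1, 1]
x^3

The characteristic polynomial is χ_A(x) = x^4, so the eigenvalues are known. The minimal polynomial is
  m_A(x) = Π_λ (x − λ)^{k_λ}
where k_λ is the size of the *largest* Jordan block for λ (equivalently, the smallest k with (A − λI)^k v = 0 for every generalised eigenvector v of λ).

  λ = 0: largest Jordan block has size 3, contributing (x − 0)^3

So m_A(x) = x^3 = x^3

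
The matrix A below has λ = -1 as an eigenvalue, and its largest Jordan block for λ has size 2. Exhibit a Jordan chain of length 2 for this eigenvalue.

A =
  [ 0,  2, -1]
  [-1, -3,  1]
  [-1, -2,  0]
A Jordan chain for λ = -1 of length 2:
v_1 = (1, -1, -1)ᵀ
v_2 = (1, 0, 0)ᵀ

Let N = A − (-1)·I. We want v_2 with N^2 v_2 = 0 but N^1 v_2 ≠ 0; then v_{j-1} := N · v_j for j = 2, …, 2.

Pick v_2 = (1, 0, 0)ᵀ.
Then v_1 = N · v_2 = (1, -1, -1)ᵀ.

Sanity check: (A − (-1)·I) v_1 = (0, 0, 0)ᵀ = 0. ✓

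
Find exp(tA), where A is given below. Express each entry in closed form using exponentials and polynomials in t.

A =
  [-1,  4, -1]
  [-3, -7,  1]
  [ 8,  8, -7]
e^{tA} =
  [-2*t^2*exp(-5*t) + 4*t*exp(-5*t) + exp(-5*t), 4*t*exp(-5*t), t^2*exp(-5*t) - t*exp(-5*t)]
  [t^2*exp(-5*t) - 3*t*exp(-5*t), -2*t*exp(-5*t) + exp(-5*t), -t^2*exp(-5*t)/2 + t*exp(-5*t)]
  [-4*t^2*exp(-5*t) + 8*t*exp(-5*t), 8*t*exp(-5*t), 2*t^2*exp(-5*t) - 2*t*exp(-5*t) + exp(-5*t)]

Strategy: write A = P · J · P⁻¹ where J is a Jordan canonical form, so e^{tA} = P · e^{tJ} · P⁻¹, and e^{tJ} can be computed block-by-block.

A has Jordan form
J =
  [-5,  1,  0]
  [ 0, -5,  1]
  [ 0,  0, -5]
(up to reordering of blocks).

Per-block formulas:
  For a 3×3 Jordan block J_3(-5): exp(t · J_3(-5)) = e^(-5t)·(I + t·N + (t^2/2)·N^2), where N is the 3×3 nilpotent shift.

After assembling e^{tJ} and conjugating by P, we get:

e^{tA} =
  [-2*t^2*exp(-5*t) + 4*t*exp(-5*t) + exp(-5*t), 4*t*exp(-5*t), t^2*exp(-5*t) - t*exp(-5*t)]
  [t^2*exp(-5*t) - 3*t*exp(-5*t), -2*t*exp(-5*t) + exp(-5*t), -t^2*exp(-5*t)/2 + t*exp(-5*t)]
  [-4*t^2*exp(-5*t) + 8*t*exp(-5*t), 8*t*exp(-5*t), 2*t^2*exp(-5*t) - 2*t*exp(-5*t) + exp(-5*t)]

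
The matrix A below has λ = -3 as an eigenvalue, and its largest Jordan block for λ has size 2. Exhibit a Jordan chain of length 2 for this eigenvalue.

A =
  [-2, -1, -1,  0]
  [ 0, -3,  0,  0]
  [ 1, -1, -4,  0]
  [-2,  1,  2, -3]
A Jordan chain for λ = -3 of length 2:
v_1 = (1, 0, 1, -2)ᵀ
v_2 = (1, 0, 0, 0)ᵀ

Let N = A − (-3)·I. We want v_2 with N^2 v_2 = 0 but N^1 v_2 ≠ 0; then v_{j-1} := N · v_j for j = 2, …, 2.

Pick v_2 = (1, 0, 0, 0)ᵀ.
Then v_1 = N · v_2 = (1, 0, 1, -2)ᵀ.

Sanity check: (A − (-3)·I) v_1 = (0, 0, 0, 0)ᵀ = 0. ✓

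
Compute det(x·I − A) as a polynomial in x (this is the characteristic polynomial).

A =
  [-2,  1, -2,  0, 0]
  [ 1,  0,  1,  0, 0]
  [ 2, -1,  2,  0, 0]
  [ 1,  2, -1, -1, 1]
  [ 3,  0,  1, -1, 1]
x^5

Expanding det(x·I − A) (e.g. by cofactor expansion or by noting that A is similar to its Jordan form J, which has the same characteristic polynomial as A) gives
  χ_A(x) = x^5
which factors as x^5. The eigenvalues (with algebraic multiplicities) are λ = 0 with multiplicity 5.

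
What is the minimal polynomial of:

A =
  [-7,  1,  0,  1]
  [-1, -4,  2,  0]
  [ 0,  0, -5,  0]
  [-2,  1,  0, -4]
x^3 + 15*x^2 + 75*x + 125

The characteristic polynomial is χ_A(x) = (x + 5)^4, so the eigenvalues are known. The minimal polynomial is
  m_A(x) = Π_λ (x − λ)^{k_λ}
where k_λ is the size of the *largest* Jordan block for λ (equivalently, the smallest k with (A − λI)^k v = 0 for every generalised eigenvector v of λ).

  λ = -5: largest Jordan block has size 3, contributing (x + 5)^3

So m_A(x) = (x + 5)^3 = x^3 + 15*x^2 + 75*x + 125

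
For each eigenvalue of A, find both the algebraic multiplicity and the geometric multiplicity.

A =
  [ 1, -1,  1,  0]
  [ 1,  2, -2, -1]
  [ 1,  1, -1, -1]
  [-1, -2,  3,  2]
λ = 1: alg = 4, geom = 2

Step 1 — factor the characteristic polynomial to read off the algebraic multiplicities:
  χ_A(x) = (x - 1)^4

Step 2 — compute geometric multiplicities via the rank-nullity identity g(λ) = n − rank(A − λI):
  rank(A − (1)·I) = 2, so dim ker(A − (1)·I) = n − 2 = 2

Summary:
  λ = 1: algebraic multiplicity = 4, geometric multiplicity = 2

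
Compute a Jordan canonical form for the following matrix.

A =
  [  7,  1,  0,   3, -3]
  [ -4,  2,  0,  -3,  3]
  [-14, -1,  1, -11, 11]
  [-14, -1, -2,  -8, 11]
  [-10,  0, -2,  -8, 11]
J_1(1) ⊕ J_2(3) ⊕ J_1(3) ⊕ J_1(3)

The characteristic polynomial is
  det(x·I − A) = x^5 - 13*x^4 + 66*x^3 - 162*x^2 + 189*x - 81 = (x - 3)^4*(x - 1)

Eigenvalues and multiplicities (the geometric multiplicity of λ is n − rank(A − λI), which equals the number of Jordan blocks for λ):
  λ = 1: algebraic multiplicity = 1, geometric multiplicity = 1
  λ = 3: algebraic multiplicity = 4, geometric multiplicity = 3

Determining the block sizes for each eigenvalue:
  λ = 1: one block (gm = 1), so the single block has size am = 1 → block sizes [1]
  λ = 3: 3 blocks summing to 4 forces exactly one block of size 2 and the rest size 1 → block sizes [2, 1, 1]

Assembling the blocks gives a Jordan form
J =
  [1, 0, 0, 0, 0]
  [0, 3, 1, 0, 0]
  [0, 0, 3, 0, 0]
  [0, 0, 0, 3, 0]
  [0, 0, 0, 0, 3]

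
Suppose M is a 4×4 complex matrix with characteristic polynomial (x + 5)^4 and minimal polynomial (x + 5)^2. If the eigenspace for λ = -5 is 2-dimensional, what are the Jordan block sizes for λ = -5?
Block sizes for λ = -5: [2, 2]

Step 1 — from the characteristic polynomial, algebraic multiplicity of λ = -5 is 4. From dim ker(M − (-5)·I) = 2, there are exactly 2 Jordan blocks for λ = -5.
Step 2 — from the minimal polynomial, the factor (x + 5)^2 tells us the largest block for λ = -5 has size 2.
Step 3 — with total size 4, 2 blocks, and largest block 2, the block sizes (in nonincreasing order) are [2, 2].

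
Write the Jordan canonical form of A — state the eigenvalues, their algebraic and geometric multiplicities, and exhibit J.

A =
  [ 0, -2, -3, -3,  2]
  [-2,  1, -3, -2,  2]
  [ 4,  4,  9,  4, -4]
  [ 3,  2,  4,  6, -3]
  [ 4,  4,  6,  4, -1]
J_3(3) ⊕ J_2(3)

The characteristic polynomial is
  det(x·I − A) = x^5 - 15*x^4 + 90*x^3 - 270*x^2 + 405*x - 243 = (x - 3)^5

Eigenvalues and multiplicities (the geometric multiplicity of λ is n − rank(A − λI), which equals the number of Jordan blocks for λ):
  λ = 3: algebraic multiplicity = 5, geometric multiplicity = 2

Determining the block sizes for each eigenvalue:
  λ = 3: with am = 5 and gm = 2, the partition is not yet determined (e.g. several partitions of 5 into 2 parts exist). Let N = A − (3)·I. Computing rank(N^1) = 3, rank(N^2) = 1, rank(N^3) = 0; the number of blocks of size ≥ j is rank(N^{j−1}) − rank(N^j), giving [2, 2, 1]. So we have 1 block(s) of size 3, 1 block(s) of size 2 → block sizes [3, 2]

Assembling the blocks gives a Jordan form
J =
  [3, 1, 0, 0, 0]
  [0, 3, 1, 0, 0]
  [0, 0, 3, 0, 0]
  [0, 0, 0, 3, 1]
  [0, 0, 0, 0, 3]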